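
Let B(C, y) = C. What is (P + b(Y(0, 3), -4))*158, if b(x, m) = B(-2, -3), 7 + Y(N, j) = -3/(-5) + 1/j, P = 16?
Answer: 2212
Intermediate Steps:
Y(N, j) = -32/5 + 1/j (Y(N, j) = -7 + (-3/(-5) + 1/j) = -7 + (-3*(-1/5) + 1/j) = -7 + (3/5 + 1/j) = -32/5 + 1/j)
b(x, m) = -2
(P + b(Y(0, 3), -4))*158 = (16 - 2)*158 = 14*158 = 2212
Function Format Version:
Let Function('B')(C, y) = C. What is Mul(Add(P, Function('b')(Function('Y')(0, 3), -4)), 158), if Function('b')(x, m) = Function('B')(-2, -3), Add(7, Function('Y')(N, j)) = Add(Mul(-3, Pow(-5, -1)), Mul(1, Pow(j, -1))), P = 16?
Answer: 2212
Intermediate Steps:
Function('Y')(N, j) = Add(Rational(-32, 5), Pow(j, -1)) (Function('Y')(N, j) = Add(-7, Add(Mul(-3, Pow(-5, -1)), Mul(1, Pow(j, -1)))) = Add(-7, Add(Mul(-3, Rational(-1, 5)), Pow(j, -1))) = Add(-7, Add(Rational(3, 5), Pow(j, -1))) = Add(Rational(-32, 5), Pow(j, -1)))
Function('b')(x, m) = -2
Mul(Add(P, Function('b')(Function('Y')(0, 3), -4)), 158) = Mul(Add(16, -2), 158) = Mul(14, 158) = 2212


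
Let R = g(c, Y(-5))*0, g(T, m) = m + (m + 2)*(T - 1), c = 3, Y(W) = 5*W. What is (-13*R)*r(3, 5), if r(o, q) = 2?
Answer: 0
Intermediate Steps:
g(T, m) = m + (-1 + T)*(2 + m) (g(T, m) = m + (2 + m)*(-1 + T) = m + (-1 + T)*(2 + m))
R = 0 (R = (-2 + 2*3 + 3*(5*(-5)))*0 = (-2 + 6 + 3*(-25))*0 = (-2 + 6 - 75)*0 = -71*0 = 0)
(-13*R)*r(3, 5) = -13*0*2 = 0*2 = 0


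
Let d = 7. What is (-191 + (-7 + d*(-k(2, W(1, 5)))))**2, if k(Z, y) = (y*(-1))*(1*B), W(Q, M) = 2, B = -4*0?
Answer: 39204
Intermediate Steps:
B = 0
k(Z, y) = 0 (k(Z, y) = (y*(-1))*(1*0) = -y*0 = 0)
(-191 + (-7 + d*(-k(2, W(1, 5)))))**2 = (-191 + (-7 + 7*(-1*0)))**2 = (-191 + (-7 + 7*0))**2 = (-191 + (-7 + 0))**2 = (-191 - 7)**2 = (-198)**2 = 39204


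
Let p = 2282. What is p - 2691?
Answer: -409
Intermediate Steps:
p - 2691 = 2282 - 2691 = -409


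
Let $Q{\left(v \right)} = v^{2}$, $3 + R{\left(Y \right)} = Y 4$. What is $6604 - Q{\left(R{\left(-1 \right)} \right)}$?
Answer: $6555$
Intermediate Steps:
$R{\left(Y \right)} = -3 + 4 Y$ ($R{\left(Y \right)} = -3 + Y 4 = -3 + 4 Y$)
$6604 - Q{\left(R{\left(-1 \right)} \right)} = 6604 - \left(-3 + 4 \left(-1\right)\right)^{2} = 6604 - \left(-3 - 4\right)^{2} = 6604 - \left(-7\right)^{2} = 6604 - 49 = 6555$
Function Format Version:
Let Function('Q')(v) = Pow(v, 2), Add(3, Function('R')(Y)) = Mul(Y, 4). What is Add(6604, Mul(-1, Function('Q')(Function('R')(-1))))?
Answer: 6555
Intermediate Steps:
Function('R')(Y) = Add(-3, Mul(4, Y)) (Function('R')(Y) = Add(-3, Mul(Y, 4)) = Add(-3, Mul(4, Y)))
Add(6604, Mul(-1, Function('Q')(Function('R')(-1)))) = Add(6604, Mul(-1, Pow(Add(-3, Mul(4, -1)), 2))) = Add(6604, Mul(-1, Pow(Add(-3, -4), 2))) = Add(6604, Mul(-1, Pow(-7, 2))) = Add(6604, Mul(-1, 49)) = Add(6604, -49) = 6555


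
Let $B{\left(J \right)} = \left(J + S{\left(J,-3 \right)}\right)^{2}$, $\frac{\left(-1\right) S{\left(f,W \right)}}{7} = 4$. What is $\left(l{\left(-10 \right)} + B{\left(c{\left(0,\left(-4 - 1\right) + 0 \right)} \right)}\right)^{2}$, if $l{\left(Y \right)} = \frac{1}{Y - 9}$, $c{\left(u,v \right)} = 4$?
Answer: $\frac{119749249}{361} \approx 3.3172 \cdot 10^{5}$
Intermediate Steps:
$l{\left(Y \right)} = \frac{1}{-9 + Y}$
$S{\left(f,W \right)} = -28$ ($S{\left(f,W \right)} = \left(-7\right) 4 = -28$)
$B{\left(J \right)} = \left(-28 + J\right)^{2}$ ($B{\left(J \right)} = \left(J - 28\right)^{2} = \left(-28 + J\right)^{2}$)
$\left(l{\left(-10 \right)} + B{\left(c{\left(0,\left(-4 - 1\right) + 0 \right)} \right)}\right)^{2} = \left(\frac{1}{-9 - 10} + \left(-28 + 4\right)^{2}\right)^{2} = \left(\frac{1}{-19} + \left(-24\right)^{2}\right)^{2} = \left(- \frac{1}{19} + 576\right)^{2} = \left(\frac{10943}{19}\right)^{2} = \frac{119749249}{361}$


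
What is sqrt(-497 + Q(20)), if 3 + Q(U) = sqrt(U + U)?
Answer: sqrt(-500 + 2*sqrt(10)) ≈ 22.219*I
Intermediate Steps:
Q(U) = -3 + sqrt(2)*sqrt(U) (Q(U) = -3 + sqrt(U + U) = -3 + sqrt(2*U) = -3 + sqrt(2)*sqrt(U))
sqrt(-497 + Q(20)) = sqrt(-497 + (-3 + sqrt(2)*sqrt(20))) = sqrt(-497 + (-3 + sqrt(2)*(2*sqrt(5)))) = sqrt(-497 + (-3 + 2*sqrt(10))) = sqrt(-500 + 2*sqrt(10))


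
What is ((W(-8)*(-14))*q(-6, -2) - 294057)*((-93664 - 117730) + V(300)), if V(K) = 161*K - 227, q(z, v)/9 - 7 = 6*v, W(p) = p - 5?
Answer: 49363282287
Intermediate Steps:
W(p) = -5 + p
q(z, v) = 63 + 54*v (q(z, v) = 63 + 9*(6*v) = 63 + 54*v)
V(K) = -227 + 161*K
((W(-8)*(-14))*q(-6, -2) - 294057)*((-93664 - 117730) + V(300)) = (((-5 - 8)*(-14))*(63 + 54*(-2)) - 294057)*((-93664 - 117730) + (-227 + 161*300)) = ((-13*(-14))*(63 - 108) - 294057)*(-211394 + (-227 + 48300)) = (182*(-45) - 294057)*(-211394 + 48073) = (-8190 - 294057)*(-163321) = -302247*(-163321) = 49363282287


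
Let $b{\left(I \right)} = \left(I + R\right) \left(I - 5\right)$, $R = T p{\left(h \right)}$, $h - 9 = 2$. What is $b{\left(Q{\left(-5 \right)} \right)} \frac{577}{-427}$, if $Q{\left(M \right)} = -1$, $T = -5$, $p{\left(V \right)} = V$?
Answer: $- \frac{27696}{61} \approx -454.03$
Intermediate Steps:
$h = 11$ ($h = 9 + 2 = 11$)
$R = -55$ ($R = \left(-5\right) 11 = -55$)
$b{\left(I \right)} = \left(-55 + I\right) \left(-5 + I\right)$ ($b{\left(I \right)} = \left(I - 55\right) \left(I - 5\right) = \left(-55 + I\right) \left(I + \left(0 - 5\right)\right) = \left(-55 + I\right) \left(I - 5\right) = \left(-55 + I\right) \left(-5 + I\right)$)
$b{\left(Q{\left(-5 \right)} \right)} \frac{577}{-427} = \left(275 + \left(-1\right)^{2} - -60\right) \frac{577}{-427} = \left(275 + 1 + 60\right) 577 \left(- \frac{1}{427}\right) = 336 \left(- \frac{577}{427}\right) = - \frac{27696}{61}$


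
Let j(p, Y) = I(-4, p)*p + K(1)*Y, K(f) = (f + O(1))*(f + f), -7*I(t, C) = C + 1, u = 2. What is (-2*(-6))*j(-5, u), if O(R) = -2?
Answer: -576/7 ≈ -82.286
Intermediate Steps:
I(t, C) = -1/7 - C/7 (I(t, C) = -(C + 1)/7 = -(1 + C)/7 = -1/7 - C/7)
K(f) = 2*f*(-2 + f) (K(f) = (f - 2)*(f + f) = (-2 + f)*(2*f) = 2*f*(-2 + f))
j(p, Y) = -2*Y + p*(-1/7 - p/7) (j(p, Y) = (-1/7 - p/7)*p + (2*1*(-2 + 1))*Y = p*(-1/7 - p/7) + (2*1*(-1))*Y = p*(-1/7 - p/7) - 2*Y = -2*Y + p*(-1/7 - p/7))
(-2*(-6))*j(-5, u) = (-2*(-6))*(-2*2 - 1/7*(-5)*(1 - 5)) = 12*(-4 - 1/7*(-5)*(-4)) = 12*(-4 - 20/7) = 12*(-48/7) = -576/7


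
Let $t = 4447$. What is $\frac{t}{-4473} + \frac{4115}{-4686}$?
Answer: $- \frac{184249}{98406} \approx -1.8723$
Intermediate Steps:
$\frac{t}{-4473} + \frac{4115}{-4686} = \frac{4447}{-4473} + \frac{4115}{-4686} = 4447 \left(- \frac{1}{4473}\right) + 4115 \left(- \frac{1}{4686}\right) = - \frac{4447}{4473} - \frac{4115}{4686} = - \frac{184249}{98406}$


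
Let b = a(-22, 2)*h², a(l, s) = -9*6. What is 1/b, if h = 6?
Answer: -1/1944 ≈ -0.00051440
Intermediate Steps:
a(l, s) = -54
b = -1944 (b = -54*6² = -54*36 = -1944)
1/b = 1/(-1944) = -1/1944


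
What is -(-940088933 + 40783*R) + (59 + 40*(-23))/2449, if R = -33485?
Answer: 5646678127051/2449 ≈ 2.3057e+9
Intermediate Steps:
-(-940088933 + 40783*R) + (59 + 40*(-23))/2449 = -40783/(1/(-23051 - 33485)) + (59 + 40*(-23))/2449 = -40783/(1/(-56536)) + (59 - 920)*(1/2449) = -40783/(-1/56536) - 861*1/2449 = -40783*(-56536) - 861/2449 = 2305707688 - 861/2449 = 5646678127051/2449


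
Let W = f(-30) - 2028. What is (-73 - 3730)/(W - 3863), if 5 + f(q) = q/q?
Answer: 3803/5895 ≈ 0.64512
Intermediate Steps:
f(q) = -4 (f(q) = -5 + q/q = -5 + 1 = -4)
W = -2032 (W = -4 - 2028 = -2032)
(-73 - 3730)/(W - 3863) = (-73 - 3730)/(-2032 - 3863) = -3803/(-5895) = -3803*(-1/5895) = 3803/5895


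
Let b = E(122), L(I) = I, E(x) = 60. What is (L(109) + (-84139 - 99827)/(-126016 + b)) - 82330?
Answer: -5178022155/62978 ≈ -82220.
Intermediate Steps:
b = 60
(L(109) + (-84139 - 99827)/(-126016 + b)) - 82330 = (109 + (-84139 - 99827)/(-126016 + 60)) - 82330 = (109 - 183966/(-125956)) - 82330 = (109 - 183966*(-1/125956)) - 82330 = (109 + 91983/62978) - 82330 = 6956585/62978 - 82330 = -5178022155/62978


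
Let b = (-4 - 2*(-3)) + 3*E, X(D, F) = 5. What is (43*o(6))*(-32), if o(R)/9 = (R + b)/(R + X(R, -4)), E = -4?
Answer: 49536/11 ≈ 4503.3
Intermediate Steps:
b = -10 (b = (-4 - 2*(-3)) + 3*(-4) = (-4 + 6) - 12 = 2 - 12 = -10)
o(R) = 9*(-10 + R)/(5 + R) (o(R) = 9*((R - 10)/(R + 5)) = 9*((-10 + R)/(5 + R)) = 9*(-10 + R)/(5 + R))
(43*o(6))*(-32) = (43*(9*(-10 + 6)/(5 + 6)))*(-32) = (43*(9*(-4)/11))*(-32) = (43*(9*(1/11)*(-4)))*(-32) = (43*(-36/11))*(-32) = -1548/11*(-32) = 49536/11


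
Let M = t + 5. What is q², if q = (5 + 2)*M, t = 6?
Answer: 5929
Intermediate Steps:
M = 11 (M = 6 + 5 = 11)
q = 77 (q = (5 + 2)*11 = 7*11 = 77)
q² = 77² = 5929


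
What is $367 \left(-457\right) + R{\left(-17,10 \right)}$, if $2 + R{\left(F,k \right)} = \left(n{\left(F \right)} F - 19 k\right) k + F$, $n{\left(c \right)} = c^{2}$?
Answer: $-218768$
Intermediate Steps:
$R{\left(F,k \right)} = -2 + F + k \left(F^{3} - 19 k\right)$ ($R{\left(F,k \right)} = -2 + \left(\left(F^{2} F - 19 k\right) k + F\right) = -2 + \left(\left(F^{3} - 19 k\right) k + F\right) = -2 + \left(k \left(F^{3} - 19 k\right) + F\right) = -2 + \left(F + k \left(F^{3} - 19 k\right)\right) = -2 + F + k \left(F^{3} - 19 k\right)$)
$367 \left(-457\right) + R{\left(-17,10 \right)} = 367 \left(-457\right) - \left(19 + 1900 + 49130\right) = -167719 - 51049 = -218768$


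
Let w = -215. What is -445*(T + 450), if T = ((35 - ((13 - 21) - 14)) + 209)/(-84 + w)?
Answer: -59756380/299 ≈ -1.9985e+5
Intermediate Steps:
T = -266/299 (T = ((35 - ((13 - 21) - 14)) + 209)/(-84 - 215) = ((35 - (-8 - 14)) + 209)/(-299) = ((35 - 1*(-22)) + 209)*(-1/299) = ((35 + 22) + 209)*(-1/299) = (57 + 209)*(-1/299) = 266*(-1/299) = -266/299 ≈ -0.88963)
-445*(T + 450) = -445*(-266/299 + 450) = -445*134284/299 = -59756380/299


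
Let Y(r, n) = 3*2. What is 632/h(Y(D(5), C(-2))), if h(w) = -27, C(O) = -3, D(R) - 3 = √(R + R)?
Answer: -632/27 ≈ -23.407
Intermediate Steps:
D(R) = 3 + √2*√R (D(R) = 3 + √(R + R) = 3 + √(2*R) = 3 + √2*√R)
Y(r, n) = 6
632/h(Y(D(5), C(-2))) = 632/(-27) = 632*(-1/27) = -632/27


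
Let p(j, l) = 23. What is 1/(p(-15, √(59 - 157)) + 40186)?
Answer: 1/40209 ≈ 2.4870e-5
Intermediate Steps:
1/(p(-15, √(59 - 157)) + 40186) = 1/(23 + 40186) = 1/40209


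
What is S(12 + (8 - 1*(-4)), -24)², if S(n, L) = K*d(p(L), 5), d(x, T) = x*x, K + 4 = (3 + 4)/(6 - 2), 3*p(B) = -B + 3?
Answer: 531441/16 ≈ 33215.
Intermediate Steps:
p(B) = 1 - B/3 (p(B) = (-B + 3)/3 = (3 - B)/3 = 1 - B/3)
K = -9/4 (K = -4 + (3 + 4)/(6 - 2) = -4 + 7/4 = -9/4 ≈ -2.2500)
d(x, T) = x²
S(n, L) = -9*(1 - L/3)²/4
S(12 + (8 - 1*(-4)), -24)² = (-(-3 - 24)²/4)² = (-¼*(-27)²)² = (-¼*729)² = (-729/4)² = 531441/16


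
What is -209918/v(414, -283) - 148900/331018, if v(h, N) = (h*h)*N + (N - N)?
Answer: -1788229497169/4014012649806 ≈ -0.44550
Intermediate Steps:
v(h, N) = N*h² (v(h, N) = h²*N + 0 = N*h² + 0 = N*h²)
-209918/v(414, -283) - 148900/331018 = -209918/((-283*414²)) - 148900/331018 = -209918/((-283*171396)) - 148900*1/331018 = -209918/(-48505068) - 74450/165509 = -209918*(-1/48505068) - 74450/165509 = 104959/24252534 - 74450/165509 = -1788229497169/4014012649806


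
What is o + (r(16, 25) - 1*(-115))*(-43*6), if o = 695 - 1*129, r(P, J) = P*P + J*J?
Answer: -256402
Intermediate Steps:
r(P, J) = J**2 + P**2 (r(P, J) = P**2 + J**2 = J**2 + P**2)
o = 566 (o = 695 - 129 = 566)
o + (r(16, 25) - 1*(-115))*(-43*6) = 566 + ((25**2 + 16**2) - 1*(-115))*(-43*6) = 566 + ((625 + 256) + 115)*(-258) = 566 + (881 + 115)*(-258) = 566 + 996*(-258) = 566 - 256968 = -256402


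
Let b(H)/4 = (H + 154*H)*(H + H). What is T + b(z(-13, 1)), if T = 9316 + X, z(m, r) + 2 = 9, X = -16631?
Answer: 53445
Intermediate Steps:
z(m, r) = 7 (z(m, r) = -2 + 9 = 7)
b(H) = 1240*H**2 (b(H) = 4*((H + 154*H)*(H + H)) = 4*((155*H)*(2*H)) = 4*(310*H**2) = 1240*H**2)
T = -7315 (T = 9316 - 16631 = -7315)
T + b(z(-13, 1)) = -7315 + 1240*7**2 = -7315 + 1240*49 = -7315 + 60760 = 53445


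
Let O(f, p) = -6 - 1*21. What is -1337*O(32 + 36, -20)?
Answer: 36099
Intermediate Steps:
O(f, p) = -27 (O(f, p) = -6 - 21 = -27)
-1337*O(32 + 36, -20) = -1337*(-27) = 36099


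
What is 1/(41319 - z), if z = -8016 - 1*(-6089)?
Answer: 1/43246 ≈ 2.3124e-5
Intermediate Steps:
z = -1927 (z = -8016 + 6089 = -1927)
1/(41319 - z) = 1/(41319 - 1*(-1927)) = 1/(41319 + 1927) = 1/43246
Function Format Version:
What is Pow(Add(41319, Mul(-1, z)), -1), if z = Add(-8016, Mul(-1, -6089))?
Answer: Rational(1, 43246) ≈ 2.3124e-5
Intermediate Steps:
z = -1927 (z = Add(-8016, 6089) = -1927)
Pow(Add(41319, Mul(-1, z)), -1) = Pow(Add(41319, Mul(-1, -1927)), -1) = Pow(Add(41319, 1927), -1) = Pow(43246, -1) = Rational(1, 43246)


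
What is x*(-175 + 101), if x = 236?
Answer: -17464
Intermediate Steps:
x*(-175 + 101) = 236*(-175 + 101) = 236*(-74) = -17464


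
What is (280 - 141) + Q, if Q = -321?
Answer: -182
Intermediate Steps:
(280 - 141) + Q = (280 - 141) - 321 = 139 - 321 = -182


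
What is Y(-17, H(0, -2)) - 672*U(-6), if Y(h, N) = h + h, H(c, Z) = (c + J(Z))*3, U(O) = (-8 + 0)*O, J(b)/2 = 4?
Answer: -32290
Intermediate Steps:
J(b) = 8 (J(b) = 2*4 = 8)
U(O) = -8*O
H(c, Z) = 24 + 3*c (H(c, Z) = (c + 8)*3 = (8 + c)*3 = 24 + 3*c)
Y(h, N) = 2*h
Y(-17, H(0, -2)) - 672*U(-6) = 2*(-17) - (-5376)*(-6) = -34 - 672*48 = -34 - 32256 = -32290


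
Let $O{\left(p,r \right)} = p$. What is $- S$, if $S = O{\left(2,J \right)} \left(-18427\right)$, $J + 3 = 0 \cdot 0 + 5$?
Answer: $36854$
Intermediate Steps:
$J = 2$ ($J = -3 + \left(0 \cdot 0 + 5\right) = -3 + \left(0 + 5\right) = -3 + 5 = 2$)
$S = -36854$ ($S = 2 \left(-18427\right) = -36854$)
$- S = \left(-1\right) \left(-36854\right) = 36854$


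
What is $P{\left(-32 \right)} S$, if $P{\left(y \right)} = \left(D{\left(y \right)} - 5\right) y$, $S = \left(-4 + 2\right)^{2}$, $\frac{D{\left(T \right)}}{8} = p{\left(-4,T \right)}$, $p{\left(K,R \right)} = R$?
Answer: $33408$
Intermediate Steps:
$D{\left(T \right)} = 8 T$
$S = 4$ ($S = \left(-2\right)^{2} = 4$)
$P{\left(y \right)} = y \left(-5 + 8 y\right)$ ($P{\left(y \right)} = \left(8 y - 5\right) y = \left(-5 + 8 y\right) y = y \left(-5 + 8 y\right)$)
$P{\left(-32 \right)} S = - 32 \left(-5 + 8 \left(-32\right)\right) 4 = - 32 \left(-5 - 256\right) 4 = \left(-32\right) \left(-261\right) 4 = 8352 \cdot 4 = 33408$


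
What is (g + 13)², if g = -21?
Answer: 64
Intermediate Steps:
(g + 13)² = (-21 + 13)² = (-8)² = 64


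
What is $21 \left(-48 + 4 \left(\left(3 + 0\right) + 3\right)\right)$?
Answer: $-504$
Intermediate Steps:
$21 \left(-48 + 4 \left(\left(3 + 0\right) + 3\right)\right) = 21 \left(-48 + 4 \left(3 + 3\right)\right) = 21 \left(-48 + 4 \cdot 6\right) = 21 \left(-48 + 24\right) = 21 \left(-24\right) = -504$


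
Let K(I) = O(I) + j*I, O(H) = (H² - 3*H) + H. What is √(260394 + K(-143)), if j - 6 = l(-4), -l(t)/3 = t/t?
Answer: 10*√2807 ≈ 529.81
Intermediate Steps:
O(H) = H² - 2*H
l(t) = -3 (l(t) = -3*t/t = -3*1 = -3)
j = 3 (j = 6 - 3 = 3)
K(I) = 3*I + I*(-2 + I) (K(I) = I*(-2 + I) + 3*I = 3*I + I*(-2 + I))
√(260394 + K(-143)) = √(260394 - 143*(1 - 143)) = √(260394 - 143*(-142)) = √(260394 + 20306) = √280700 = 10*√2807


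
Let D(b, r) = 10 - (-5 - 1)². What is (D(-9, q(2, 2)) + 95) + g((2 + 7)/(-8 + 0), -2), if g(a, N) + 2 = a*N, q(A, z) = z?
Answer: 277/4 ≈ 69.250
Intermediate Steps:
g(a, N) = -2 + N*a (g(a, N) = -2 + a*N = -2 + N*a)
D(b, r) = -26 (D(b, r) = 10 - 1*(-6)² = 10 - 1*36 = 10 - 36 = -26)
(D(-9, q(2, 2)) + 95) + g((2 + 7)/(-8 + 0), -2) = (-26 + 95) + (-2 - 2*(2 + 7)/(-8 + 0)) = 69 + (-2 - 18/(-8)) = 69 + (-2 - 18*(-1)/8) = 69 + (-2 - 2*(-9/8)) = 69 + (-2 + 9/4) = 69 + ¼ = 277/4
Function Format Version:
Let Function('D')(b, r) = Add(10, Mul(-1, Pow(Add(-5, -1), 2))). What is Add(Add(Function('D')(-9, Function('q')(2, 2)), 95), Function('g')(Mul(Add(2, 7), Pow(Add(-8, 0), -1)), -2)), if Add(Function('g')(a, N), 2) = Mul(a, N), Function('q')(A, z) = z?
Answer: Rational(277, 4) ≈ 69.250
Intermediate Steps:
Function('g')(a, N) = Add(-2, Mul(N, a)) (Function('g')(a, N) = Add(-2, Mul(a, N)) = Add(-2, Mul(N, a)))
Function('D')(b, r) = -26 (Function('D')(b, r) = Add(10, Mul(-1, Pow(-6, 2))) = Add(10, Mul(-1, 36)) = Add(10, -36) = -26)
Add(Add(Function('D')(-9, Function('q')(2, 2)), 95), Function('g')(Mul(Add(2, 7), Pow(Add(-8, 0), -1)), -2)) = Add(Add(-26, 95), Add(-2, Mul(-2, Mul(Add(2, 7), Pow(Add(-8, 0), -1))))) = Add(69, Add(-2, Mul(-2, Mul(9, Pow(-8, -1))))) = Add(69, Add(-2, Mul(-2, Mul(9, Rational(-1, 8))))) = Add(69, Add(-2, Mul(-2, Rational(-9, 8)))) = Add(69, Add(-2, Rational(9, 4))) = Add(69, Rational(1, 4)) = Rational(277, 4)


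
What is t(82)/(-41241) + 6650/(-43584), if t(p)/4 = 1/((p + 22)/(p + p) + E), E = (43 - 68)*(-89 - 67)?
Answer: -3655011370973/23954885658912 ≈ -0.15258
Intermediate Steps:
E = 3900 (E = -25*(-156) = 3900)
t(p) = 4/(3900 + (22 + p)/(2*p)) (t(p) = 4/((p + 22)/(p + p) + 3900) = 4/((22 + p)/((2*p)) + 3900) = 4/((22 + p)*(1/(2*p)) + 3900) = 4/((22 + p)/(2*p) + 3900) = 4/(3900 + (22 + p)/(2*p)))
t(82)/(-41241) + 6650/(-43584) = (8*82/(22 + 7801*82))/(-41241) + 6650/(-43584) = (8*82/(22 + 639682))*(-1/41241) + 6650*(-1/43584) = (8*82/639704)*(-1/41241) - 3325/21792 = (8*82*(1/639704))*(-1/41241) - 3325/21792 = (82/79963)*(-1/41241) - 3325/21792 = -82/3297754083 - 3325/21792 = -3655011370973/23954885658912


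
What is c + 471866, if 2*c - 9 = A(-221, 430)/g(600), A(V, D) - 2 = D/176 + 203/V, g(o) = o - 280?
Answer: 5873240058307/12446720 ≈ 4.7187e+5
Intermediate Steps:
g(o) = -280 + o
A(V, D) = 2 + 203/V + D/176 (A(V, D) = 2 + (D/176 + 203/V) = 2 + (203/V + D/176) = 2 + 203/V + D/176)
c = 56078787/12446720 (c = 9/2 + ((2 + 203/(-221) + (1/176)*430)/(-280 + 600))/2 = 9/2 + ((2 + 203*(-1/221) + 215/88)/320)/2 = 9/2 + ((2 - 203/221 + 215/88)*(1/320))/2 = 9/2 + ((68547/19448)*(1/320))/2 = 9/2 + (½)*(68547/6223360) = 9/2 + 68547/12446720 = 56078787/12446720 ≈ 4.5055)
c + 471866 = 56078787/12446720 + 471866 = 5873240058307/12446720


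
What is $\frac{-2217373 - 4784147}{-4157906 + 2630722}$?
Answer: $\frac{437595}{95449} \approx 4.5846$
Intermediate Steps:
$\frac{-2217373 - 4784147}{-4157906 + 2630722} = - \frac{7001520}{-1527184} = \left(-7001520\right) \left(- \frac{1}{1527184}\right) = \frac{437595}{95449}$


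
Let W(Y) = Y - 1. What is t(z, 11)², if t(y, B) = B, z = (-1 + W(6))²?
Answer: 121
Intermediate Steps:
W(Y) = -1 + Y
z = 16 (z = (-1 + (-1 + 6))² = (-1 + 5)² = 4² = 16)
t(z, 11)² = 11² = 121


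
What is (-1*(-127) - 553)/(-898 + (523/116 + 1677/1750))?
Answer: 43239000/90592109 ≈ 0.47729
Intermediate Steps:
(-1*(-127) - 553)/(-898 + (523/116 + 1677/1750)) = (127 - 553)/(-898 + (523*(1/116) + 1677*(1/1750))) = -426/(-898 + (523/116 + 1677/1750)) = -426/(-898 + 554891/101500) = -426/(-90592109/101500) = -426*(-101500/90592109) = 43239000/90592109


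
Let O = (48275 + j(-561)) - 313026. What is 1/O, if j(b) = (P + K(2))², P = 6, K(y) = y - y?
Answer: -1/264715 ≈ -3.7776e-6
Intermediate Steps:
K(y) = 0
j(b) = 36 (j(b) = (6 + 0)² = 6² = 36)
O = -264715 (O = (48275 + 36) - 313026 = 48311 - 313026 = -264715)
1/O = 1/(-264715) = -1/264715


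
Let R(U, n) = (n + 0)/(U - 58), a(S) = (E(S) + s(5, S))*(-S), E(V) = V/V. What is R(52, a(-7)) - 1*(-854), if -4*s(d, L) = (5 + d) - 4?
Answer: 10255/12 ≈ 854.58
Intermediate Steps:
s(d, L) = -¼ - d/4 (s(d, L) = -((5 + d) - 4)/4 = -(1 + d)/4 = -¼ - d/4)
E(V) = 1
a(S) = S/2 (a(S) = (1 + (-¼ - ¼*5))*(-S) = (1 + (-¼ - 5/4))*(-S) = (1 - 3/2)*(-S) = -(-1)*S/2 = S/2)
R(U, n) = n/(-58 + U)
R(52, a(-7)) - 1*(-854) = ((½)*(-7))/(-58 + 52) - 1*(-854) = -7/2/(-6) + 854 = -7/2*(-⅙) + 854 = 7/12 + 854 = 10255/12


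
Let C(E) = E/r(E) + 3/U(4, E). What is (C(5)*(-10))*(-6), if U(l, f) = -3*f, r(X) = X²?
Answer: 0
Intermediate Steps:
C(E) = 0 (C(E) = E/(E²) + 3/((-3*E)) = E/E² + 3*(-1/(3*E)) = 1/E - 1/E = 0)
(C(5)*(-10))*(-6) = (0*(-10))*(-6) = 0*(-6) = 0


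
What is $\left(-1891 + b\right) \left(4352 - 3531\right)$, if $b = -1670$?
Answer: $-2923581$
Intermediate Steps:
$\left(-1891 + b\right) \left(4352 - 3531\right) = \left(-1891 - 1670\right) \left(4352 - 3531\right) = \left(-3561\right) 821 = -2923581$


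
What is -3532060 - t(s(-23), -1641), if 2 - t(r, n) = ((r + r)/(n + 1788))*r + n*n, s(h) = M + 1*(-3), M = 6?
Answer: -41119863/49 ≈ -8.3918e+5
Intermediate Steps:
s(h) = 3 (s(h) = 6 + 1*(-3) = 6 - 3 = 3)
t(r, n) = 2 - n**2 - 2*r**2/(1788 + n) (t(r, n) = 2 - (((r + r)/(n + 1788))*r + n*n) = 2 - (((2*r)/(1788 + n))*r + n**2) = 2 - ((2*r/(1788 + n))*r + n**2) = 2 - (2*r**2/(1788 + n) + n**2) = 2 - (n**2 + 2*r**2/(1788 + n)) = 2 + (-n**2 - 2*r**2/(1788 + n)) = 2 - n**2 - 2*r**2/(1788 + n))
-3532060 - t(s(-23), -1641) = -3532060 - (3576 - 1*(-1641)**3 - 1788*(-1641)**2 - 2*3**2 + 2*(-1641))/(1788 - 1641) = -3532060 - (3576 - 1*(-4419017721) - 1788*2692881 - 2*9 - 3282)/147 = -3532060 - (3576 + 4419017721 - 4814871228 - 18 - 3282)/147 = -3532060 - (-395853231)/147 = -3532060 - 1*(-131951077/49) = -3532060 + 131951077/49 = -41119863/49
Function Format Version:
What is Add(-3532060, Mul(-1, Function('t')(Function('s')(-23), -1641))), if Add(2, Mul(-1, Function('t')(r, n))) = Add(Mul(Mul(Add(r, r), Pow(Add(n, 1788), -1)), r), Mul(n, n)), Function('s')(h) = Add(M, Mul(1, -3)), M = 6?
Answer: Rational(-41119863, 49) ≈ -8.3918e+5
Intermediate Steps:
Function('s')(h) = 3 (Function('s')(h) = Add(6, Mul(1, -3)) = Add(6, -3) = 3)
Function('t')(r, n) = Add(2, Mul(-1, Pow(n, 2)), Mul(-2, Pow(r, 2), Pow(Add(1788, n), -1))) (Function('t')(r, n) = Add(2, Mul(-1, Add(Mul(Mul(Add(r, r), Pow(Add(n, 1788), -1)), r), Mul(n, n)))) = Add(2, Mul(-1, Add(Mul(Mul(Mul(2, r), Pow(Add(1788, n), -1)), r), Pow(n, 2)))) = Add(2, Mul(-1, Add(Mul(Mul(2, r, Pow(Add(1788, n), -1)), r), Pow(n, 2)))) = Add(2, Mul(-1, Add(Mul(2, Pow(r, 2), Pow(Add(1788, n), -1)), Pow(n, 2)))) = Add(2, Mul(-1, Add(Pow(n, 2), Mul(2, Pow(r, 2), Pow(Add(1788, n), -1))))) = Add(2, Add(Mul(-1, Pow(n, 2)), Mul(-2, Pow(r, 2), Pow(Add(1788, n), -1)))) = Add(2, Mul(-1, Pow(n, 2)), Mul(-2, Pow(r, 2), Pow(Add(1788, n), -1))))
Add(-3532060, Mul(-1, Function('t')(Function('s')(-23), -1641))) = Add(-3532060, Mul(-1, Mul(Pow(Add(1788, -1641), -1), Add(3576, Mul(-1, Pow(-1641, 3)), Mul(-1788, Pow(-1641, 2)), Mul(-2, Pow(3, 2)), Mul(2, -1641))))) = Add(-3532060, Mul(-1, Mul(Pow(147, -1), Add(3576, Mul(-1, -4419017721), Mul(-1788, 2692881), Mul(-2, 9), -3282)))) = Add(-3532060, Mul(-1, Mul(Rational(1, 147), Add(3576, 4419017721, -4814871228, -18, -3282)))) = Add(-3532060, Mul(-1, Mul(Rational(1, 147), -395853231))) = Add(-3532060, Mul(-1, Rational(-131951077, 49))) = Add(-3532060, Rational(131951077, 49)) = Rational(-41119863, 49)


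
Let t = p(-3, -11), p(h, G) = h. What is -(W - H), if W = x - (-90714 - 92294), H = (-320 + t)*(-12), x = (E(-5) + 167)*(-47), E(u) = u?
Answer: -171518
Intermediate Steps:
t = -3
x = -7614 (x = (-5 + 167)*(-47) = 162*(-47) = -7614)
H = 3876 (H = (-320 - 3)*(-12) = -323*(-12) = 3876)
W = 175394 (W = -7614 - (-90714 - 92294) = -7614 - 1*(-183008) = -7614 + 183008 = 175394)
-(W - H) = -(175394 - 1*3876) = -(175394 - 3876) = -1*171518 = -171518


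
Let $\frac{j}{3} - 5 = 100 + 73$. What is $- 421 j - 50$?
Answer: $-224864$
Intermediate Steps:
$j = 534$ ($j = 15 + 3 \left(100 + 73\right) = 15 + 3 \cdot 173 = 15 + 519 = 534$)
$- 421 j - 50 = \left(-421\right) 534 - 50 = -224814 - 50 = -224864$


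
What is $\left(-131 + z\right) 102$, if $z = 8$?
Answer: $-12546$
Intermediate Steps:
$\left(-131 + z\right) 102 = \left(-131 + 8\right) 102 = \left(-123\right) 102 = -12546$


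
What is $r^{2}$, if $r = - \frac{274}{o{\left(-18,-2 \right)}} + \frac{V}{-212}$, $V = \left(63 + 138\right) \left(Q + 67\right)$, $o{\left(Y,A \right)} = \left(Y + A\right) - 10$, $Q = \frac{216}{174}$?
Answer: $\frac{26259567599281}{8504528400} \approx 3087.7$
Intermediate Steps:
$Q = \frac{36}{29}$ ($Q = 216 \cdot \frac{1}{174} = \frac{36}{29} \approx 1.2414$)
$o{\left(Y,A \right)} = -10 + A + Y$ ($o{\left(Y,A \right)} = \left(A + Y\right) - 10 = -10 + A + Y$)
$V = \frac{397779}{29}$ ($V = \left(63 + 138\right) \left(\frac{36}{29} + 67\right) = 201 \cdot \frac{1979}{29} = \frac{397779}{29} \approx 13717.0$)
$r = - \frac{5124409}{92220}$ ($r = - \frac{274}{-10 - 2 - 18} + \frac{397779}{29 \left(-212\right)} = - \frac{274}{-30} + \frac{397779}{29} \left(- \frac{1}{212}\right) = \left(-274\right) \left(- \frac{1}{30}\right) - \frac{397779}{6148} = \frac{137}{15} - \frac{397779}{6148} = - \frac{5124409}{92220} \approx -55.567$)
$r^{2} = \left(- \frac{5124409}{92220}\right)^{2} = \frac{26259567599281}{8504528400}$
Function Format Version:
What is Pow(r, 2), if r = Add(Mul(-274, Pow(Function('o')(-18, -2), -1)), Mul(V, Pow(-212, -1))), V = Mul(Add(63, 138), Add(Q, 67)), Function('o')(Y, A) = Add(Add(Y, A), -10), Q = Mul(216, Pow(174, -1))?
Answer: Rational(26259567599281, 8504528400) ≈ 3087.7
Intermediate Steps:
Q = Rational(36, 29) (Q = Mul(216, Rational(1, 174)) = Rational(36, 29) ≈ 1.2414)
Function('o')(Y, A) = Add(-10, A, Y) (Function('o')(Y, A) = Add(Add(A, Y), -10) = Add(-10, A, Y))
V = Rational(397779, 29) (V = Mul(Add(63, 138), Add(Rational(36, 29), 67)) = Mul(201, Rational(1979, 29)) = Rational(397779, 29) ≈ 13717.)
r = Rational(-5124409, 92220) (r = Add(Mul(-274, Pow(Add(-10, -2, -18), -1)), Mul(Rational(397779, 29), Pow(-212, -1))) = Add(Mul(-274, Pow(-30, -1)), Mul(Rational(397779, 29), Rational(-1, 212))) = Add(Mul(-274, Rational(-1, 30)), Rational(-397779, 6148)) = Add(Rational(137, 15), Rational(-397779, 6148)) = Rational(-5124409, 92220) ≈ -55.567)
Pow(r, 2) = Pow(Rational(-5124409, 92220), 2) = Rational(26259567599281, 8504528400)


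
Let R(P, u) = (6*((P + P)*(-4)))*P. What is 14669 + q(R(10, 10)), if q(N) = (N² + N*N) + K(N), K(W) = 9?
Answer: 46094678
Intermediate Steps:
R(P, u) = -48*P² (R(P, u) = (6*((2*P)*(-4)))*P = (6*(-8*P))*P = (-48*P)*P = -48*P²)
q(N) = 9 + 2*N² (q(N) = (N² + N*N) + 9 = (N² + N²) + 9 = 2*N² + 9 = 9 + 2*N²)
14669 + q(R(10, 10)) = 14669 + (9 + 2*(-48*10²)²) = 14669 + (9 + 2*(-48*100)²) = 14669 + (9 + 2*(-4800)²) = 14669 + (9 + 2*23040000) = 14669 + (9 + 46080000) = 14669 + 46080009 = 46094678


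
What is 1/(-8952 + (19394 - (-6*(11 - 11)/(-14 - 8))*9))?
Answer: 1/10442 ≈ 9.5767e-5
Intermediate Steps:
1/(-8952 + (19394 - (-6*(11 - 11)/(-14 - 8))*9)) = 1/(-8952 + (19394 - (-0/(-22))*9)) = 1/(-8952 + (19394 - (-0*(-1)/22)*9)) = 1/(-8952 + (19394 - (-6*0)*9)) = 1/(-8952 + (19394 - 0*9)) = 1/(-8952 + (19394 - 1*0)) = 1/(-8952 + (19394 + 0)) = 1/(-8952 + 19394) = 1/10442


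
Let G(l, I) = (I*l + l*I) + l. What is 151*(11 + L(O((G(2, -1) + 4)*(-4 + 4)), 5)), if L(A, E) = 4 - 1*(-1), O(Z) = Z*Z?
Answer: 2416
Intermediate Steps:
G(l, I) = l + 2*I*l (G(l, I) = (I*l + I*l) + l = 2*I*l + l = l + 2*I*l)
O(Z) = Z²
L(A, E) = 5 (L(A, E) = 4 + 1 = 5)
151*(11 + L(O((G(2, -1) + 4)*(-4 + 4)), 5)) = 151*(11 + 5) = 151*16 = 2416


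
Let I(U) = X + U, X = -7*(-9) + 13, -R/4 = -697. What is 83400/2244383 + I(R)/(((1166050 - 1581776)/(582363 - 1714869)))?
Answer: 3639842305932936/466524183529 ≈ 7802.0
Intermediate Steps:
R = 2788 (R = -4*(-697) = 2788)
X = 76 (X = 63 + 13 = 76)
I(U) = 76 + U
83400/2244383 + I(R)/(((1166050 - 1581776)/(582363 - 1714869))) = 83400/2244383 + (76 + 2788)/(((1166050 - 1581776)/(582363 - 1714869))) = 83400*(1/2244383) + 2864/((-415726/(-1132506))) = 83400/2244383 + 2864/((-415726*(-1/1132506))) = 83400/2244383 + 2864/(207863/566253) = 83400/2244383 + 2864*(566253/207863) = 83400/2244383 + 1621748592/207863 = 3639842305932936/466524183529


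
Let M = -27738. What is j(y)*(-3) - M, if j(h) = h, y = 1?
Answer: 27735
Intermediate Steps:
j(y)*(-3) - M = 1*(-3) - 1*(-27738) = -3 + 27738 = 27735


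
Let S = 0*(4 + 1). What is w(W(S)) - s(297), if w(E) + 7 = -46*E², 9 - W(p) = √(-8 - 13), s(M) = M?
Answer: -3064 + 828*I*√21 ≈ -3064.0 + 3794.4*I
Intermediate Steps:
S = 0 (S = 0*5 = 0)
W(p) = 9 - I*√21 (W(p) = 9 - √(-8 - 13) = 9 - √(-21) = 9 - I*√21)
w(E) = -7 - 46*E²
w(W(S)) - s(297) = (-7 - 46*(9 - I*√21)²) - 1*297 = (-7 - 46*(9 - I*√21)²) - 297 = -304 - 46*(9 - I*√21)²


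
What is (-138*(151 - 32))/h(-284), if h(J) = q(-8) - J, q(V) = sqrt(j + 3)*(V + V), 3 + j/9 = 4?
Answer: -582981/9698 - 32844*sqrt(3)/4849 ≈ -71.845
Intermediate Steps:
j = 9 (j = -27 + 9*4 = -27 + 36 = 9)
q(V) = 4*V*sqrt(3) (q(V) = sqrt(9 + 3)*(V + V) = sqrt(12)*(2*V) = (2*sqrt(3))*(2*V) = 4*V*sqrt(3))
h(J) = -J - 32*sqrt(3) (h(J) = 4*(-8)*sqrt(3) - J = -32*sqrt(3) - J = -J - 32*sqrt(3))
(-138*(151 - 32))/h(-284) = (-138*(151 - 32))/(-1*(-284) - 32*sqrt(3)) = (-138*119)/(284 - 32*sqrt(3)) = -16422/(284 - 32*sqrt(3))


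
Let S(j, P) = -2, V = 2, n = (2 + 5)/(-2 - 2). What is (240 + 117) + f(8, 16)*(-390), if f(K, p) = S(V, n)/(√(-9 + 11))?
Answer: 357 + 390*√2 ≈ 908.54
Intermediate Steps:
n = -7/4 (n = 7/(-4) = 7*(-¼) = -7/4 ≈ -1.7500)
f(K, p) = -√2 (f(K, p) = -2/√(-9 + 11) = -2*√2/2 = -√2)
(240 + 117) + f(8, 16)*(-390) = (240 + 117) - √2*(-390) = 357 + 390*√2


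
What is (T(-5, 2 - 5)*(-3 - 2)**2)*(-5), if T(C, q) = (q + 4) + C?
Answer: 500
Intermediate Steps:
T(C, q) = 4 + C + q (T(C, q) = (4 + q) + C = 4 + C + q)
(T(-5, 2 - 5)*(-3 - 2)**2)*(-5) = ((4 - 5 + (2 - 5))*(-3 - 2)**2)*(-5) = ((4 - 5 - 3)*(-5)**2)*(-5) = -4*25*(-5) = -100*(-5) = 500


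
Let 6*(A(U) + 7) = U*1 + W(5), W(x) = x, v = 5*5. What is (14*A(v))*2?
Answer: -56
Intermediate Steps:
v = 25
A(U) = -37/6 + U/6 (A(U) = -7 + (U*1 + 5)/6 = -7 + (U + 5)/6 = -7 + (5 + U)/6 = -7 + (⅚ + U/6) = -37/6 + U/6)
(14*A(v))*2 = (14*(-37/6 + (⅙)*25))*2 = (14*(-37/6 + 25/6))*2 = (14*(-2))*2 = -28*2 = -56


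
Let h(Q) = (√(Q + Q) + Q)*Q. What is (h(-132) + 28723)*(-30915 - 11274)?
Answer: -1946895783 + 11137896*I*√66 ≈ -1.9469e+9 + 9.0485e+7*I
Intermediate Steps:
h(Q) = Q*(Q + √2*√Q) (h(Q) = (√(2*Q) + Q)*Q = (√2*√Q + Q)*Q = (Q + √2*√Q)*Q = Q*(Q + √2*√Q))
(h(-132) + 28723)*(-30915 - 11274) = (((-132)² + √2*(-132)^(3/2)) + 28723)*(-30915 - 11274) = ((17424 + √2*(-264*I*√33)) + 28723)*(-42189) = ((17424 - 264*I*√66) + 28723)*(-42189) = (46147 - 264*I*√66)*(-42189) = -1946895783 + 11137896*I*√66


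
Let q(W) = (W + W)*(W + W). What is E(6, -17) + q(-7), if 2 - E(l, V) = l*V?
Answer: 300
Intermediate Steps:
E(l, V) = 2 - V*l (E(l, V) = 2 - l*V = 2 - V*l)
q(W) = 4*W² (q(W) = (2*W)*(2*W) = 4*W²)
E(6, -17) + q(-7) = (2 - 1*(-17)*6) + 4*(-7)² = (2 + 102) + 4*49 = 104 + 196 = 300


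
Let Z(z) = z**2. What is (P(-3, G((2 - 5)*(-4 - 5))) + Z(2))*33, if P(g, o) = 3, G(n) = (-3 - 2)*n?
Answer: 231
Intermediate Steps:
G(n) = -5*n
(P(-3, G((2 - 5)*(-4 - 5))) + Z(2))*33 = (3 + 2**2)*33 = (3 + 4)*33 = 7*33 = 231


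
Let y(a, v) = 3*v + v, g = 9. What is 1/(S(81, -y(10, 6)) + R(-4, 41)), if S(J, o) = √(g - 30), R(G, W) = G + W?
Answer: 37/1390 - I*√21/1390 ≈ 0.026619 - 0.0032968*I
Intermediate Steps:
y(a, v) = 4*v
S(J, o) = I*√21 (S(J, o) = √(9 - 30) = √(-21) = I*√21)
1/(S(81, -y(10, 6)) + R(-4, 41)) = 1/(I*√21 + (-4 + 41)) = 1/(I*√21 + 37) = 1/(37 + I*√21)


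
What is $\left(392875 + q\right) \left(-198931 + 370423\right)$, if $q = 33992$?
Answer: $73204275564$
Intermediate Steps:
$\left(392875 + q\right) \left(-198931 + 370423\right) = \left(392875 + 33992\right) \left(-198931 + 370423\right) = 426867 \cdot 171492 = 73204275564$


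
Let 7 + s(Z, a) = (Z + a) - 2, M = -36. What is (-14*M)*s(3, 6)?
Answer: 0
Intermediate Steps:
s(Z, a) = -9 + Z + a (s(Z, a) = -7 + ((Z + a) - 2) = -7 + (-2 + Z + a) = -9 + Z + a)
(-14*M)*s(3, 6) = (-14*(-36))*(-9 + 3 + 6) = 504*0 = 0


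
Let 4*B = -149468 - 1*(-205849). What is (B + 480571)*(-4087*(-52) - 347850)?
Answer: -133882409895/2 ≈ -6.6941e+10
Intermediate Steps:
B = 56381/4 (B = (-149468 - 1*(-205849))/4 = (-149468 + 205849)/4 = (1/4)*56381 = 56381/4 ≈ 14095.)
(B + 480571)*(-4087*(-52) - 347850) = (56381/4 + 480571)*(-4087*(-52) - 347850) = 1978665*(212524 - 347850)/4 = (1978665/4)*(-135326) = -133882409895/2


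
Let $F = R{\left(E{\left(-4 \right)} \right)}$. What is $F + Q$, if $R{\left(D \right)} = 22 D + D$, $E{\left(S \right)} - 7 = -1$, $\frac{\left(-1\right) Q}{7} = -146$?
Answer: $1160$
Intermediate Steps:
$Q = 1022$ ($Q = \left(-7\right) \left(-146\right) = 1022$)
$E{\left(S \right)} = 6$ ($E{\left(S \right)} = 7 - 1 = 6$)
$R{\left(D \right)} = 23 D$
$F = 138$ ($F = 23 \cdot 6 = 138$)
$F + Q = 138 + 1022 = 1160$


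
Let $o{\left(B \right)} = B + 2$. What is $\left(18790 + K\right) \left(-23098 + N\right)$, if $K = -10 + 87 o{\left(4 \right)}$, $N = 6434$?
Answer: $-321648528$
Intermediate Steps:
$o{\left(B \right)} = 2 + B$
$K = 512$ ($K = -10 + 87 \left(2 + 4\right) = -10 + 87 \cdot 6 = -10 + 522 = 512$)
$\left(18790 + K\right) \left(-23098 + N\right) = \left(18790 + 512\right) \left(-23098 + 6434\right) = 19302 \left(-16664\right) = -321648528$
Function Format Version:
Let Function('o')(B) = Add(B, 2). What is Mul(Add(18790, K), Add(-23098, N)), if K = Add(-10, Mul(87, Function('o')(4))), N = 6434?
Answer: -321648528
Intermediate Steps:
Function('o')(B) = Add(2, B)
K = 512 (K = Add(-10, Mul(87, Add(2, 4))) = Add(-10, Mul(87, 6)) = Add(-10, 522) = 512)
Mul(Add(18790, K), Add(-23098, N)) = Mul(Add(18790, 512), Add(-23098, 6434)) = Mul(19302, -16664) = -321648528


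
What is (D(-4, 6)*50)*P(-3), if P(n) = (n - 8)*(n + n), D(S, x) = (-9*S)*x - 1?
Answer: 709500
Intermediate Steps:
D(S, x) = -1 - 9*S*x (D(S, x) = -9*S*x - 1 = -1 - 9*S*x)
P(n) = 2*n*(-8 + n) (P(n) = (-8 + n)*(2*n) = 2*n*(-8 + n))
(D(-4, 6)*50)*P(-3) = ((-1 - 9*(-4)*6)*50)*(2*(-3)*(-8 - 3)) = ((-1 + 216)*50)*(2*(-3)*(-11)) = (215*50)*66 = 10750*66 = 709500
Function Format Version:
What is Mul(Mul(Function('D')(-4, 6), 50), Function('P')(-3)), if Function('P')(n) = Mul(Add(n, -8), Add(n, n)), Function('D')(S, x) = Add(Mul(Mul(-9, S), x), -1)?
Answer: 709500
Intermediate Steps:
Function('D')(S, x) = Add(-1, Mul(-9, S, x)) (Function('D')(S, x) = Add(Mul(-9, S, x), -1) = Add(-1, Mul(-9, S, x)))
Function('P')(n) = Mul(2, n, Add(-8, n)) (Function('P')(n) = Mul(Add(-8, n), Mul(2, n)) = Mul(2, n, Add(-8, n)))
Mul(Mul(Function('D')(-4, 6), 50), Function('P')(-3)) = Mul(Mul(Add(-1, Mul(-9, -4, 6)), 50), Mul(2, -3, Add(-8, -3))) = Mul(Mul(Add(-1, 216), 50), Mul(2, -3, -11)) = Mul(Mul(215, 50), 66) = Mul(10750, 66) = 709500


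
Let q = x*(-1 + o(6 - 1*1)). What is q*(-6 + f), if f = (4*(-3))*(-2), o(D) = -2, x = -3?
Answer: 162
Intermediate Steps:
f = 24 (f = -12*(-2) = 24)
q = 9 (q = -3*(-1 - 2) = -3*(-3) = 9)
q*(-6 + f) = 9*(-6 + 24) = 9*18 = 162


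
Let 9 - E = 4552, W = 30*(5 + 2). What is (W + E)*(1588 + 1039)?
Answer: -11382791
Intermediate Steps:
W = 210 (W = 30*7 = 210)
E = -4543 (E = 9 - 1*4552 = 9 - 4552 = -4543)
(W + E)*(1588 + 1039) = (210 - 4543)*(1588 + 1039) = -4333*2627 = -11382791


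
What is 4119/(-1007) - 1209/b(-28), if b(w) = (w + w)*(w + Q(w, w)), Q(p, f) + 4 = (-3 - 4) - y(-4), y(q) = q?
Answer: -9290703/1973720 ≈ -4.7072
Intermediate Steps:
Q(p, f) = -7 (Q(p, f) = -4 + ((-3 - 4) - 1*(-4)) = -4 + (-7 + 4) = -4 - 3 = -7)
b(w) = 2*w*(-7 + w) (b(w) = (w + w)*(w - 7) = (2*w)*(-7 + w) = 2*w*(-7 + w))
4119/(-1007) - 1209/b(-28) = 4119/(-1007) - 1209*(-1/(56*(-7 - 28))) = 4119*(-1/1007) - 1209/(2*(-28)*(-35)) = -4119/1007 - 1209/1960 = -9290703/1973720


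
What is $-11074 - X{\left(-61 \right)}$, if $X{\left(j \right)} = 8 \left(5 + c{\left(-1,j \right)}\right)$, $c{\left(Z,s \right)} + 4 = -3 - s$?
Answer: $-11546$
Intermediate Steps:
$c{\left(Z,s \right)} = -7 - s$ ($c{\left(Z,s \right)} = -4 - \left(3 + s\right) = -7 - s$)
$X{\left(j \right)} = -16 - 8 j$ ($X{\left(j \right)} = 8 \left(5 - \left(7 + j\right)\right) = 8 \left(-2 - j\right) = -16 - 8 j$)
$-11074 - X{\left(-61 \right)} = -11074 - \left(-16 - -488\right) = -11074 - \left(-16 + 488\right) = -11074 - 472 = -11546$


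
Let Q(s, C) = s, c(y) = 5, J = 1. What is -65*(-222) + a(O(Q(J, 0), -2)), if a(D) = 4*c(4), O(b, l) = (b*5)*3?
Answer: 14450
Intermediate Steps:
O(b, l) = 15*b (O(b, l) = (5*b)*3 = 15*b)
a(D) = 20 (a(D) = 4*5 = 20)
-65*(-222) + a(O(Q(J, 0), -2)) = -65*(-222) + 20 = 14430 + 20 = 14450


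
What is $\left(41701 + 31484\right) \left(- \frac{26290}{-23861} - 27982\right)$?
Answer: $- \frac{48862127135220}{23861} \approx -2.0478 \cdot 10^{9}$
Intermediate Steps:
$\left(41701 + 31484\right) \left(- \frac{26290}{-23861} - 27982\right) = 73185 \left(\left(-26290\right) \left(- \frac{1}{23861}\right) - 27982\right) = 73185 \left(\frac{26290}{23861} - 27982\right) = 73185 \left(- \frac{667652212}{23861}\right) = - \frac{48862127135220}{23861}$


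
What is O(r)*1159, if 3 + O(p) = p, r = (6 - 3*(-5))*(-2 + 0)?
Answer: -52155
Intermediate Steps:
r = -42 (r = (6 + 15)*(-2) = 21*(-2) = -42)
O(p) = -3 + p
O(r)*1159 = (-3 - 42)*1159 = -45*1159 = -52155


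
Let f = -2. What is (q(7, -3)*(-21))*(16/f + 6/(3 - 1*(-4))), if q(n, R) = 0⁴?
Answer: 0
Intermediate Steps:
q(n, R) = 0
(q(7, -3)*(-21))*(16/f + 6/(3 - 1*(-4))) = (0*(-21))*(16/(-2) + 6/(3 - 1*(-4))) = 0*(16*(-½) + 6/(3 + 4)) = 0*(-8 + 6/7) = 0*(-50/7) = 0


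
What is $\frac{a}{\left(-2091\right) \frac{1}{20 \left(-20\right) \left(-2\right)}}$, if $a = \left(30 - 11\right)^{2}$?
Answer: $- \frac{288800}{2091} \approx -138.12$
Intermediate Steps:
$a = 361$ ($a = 19^{2} = 361$)
$\frac{a}{\left(-2091\right) \frac{1}{20 \left(-20\right) \left(-2\right)}} = \frac{361}{\left(-2091\right) \frac{1}{20 \left(-20\right) \left(-2\right)}} = \frac{361}{\left(-2091\right) \frac{1}{\left(-400\right) \left(-2\right)}} = \frac{361}{\left(-2091\right) \frac{1}{800}} = \frac{361}{- \frac{2091}{800}} = 361 \left(- \frac{800}{2091}\right) = - \frac{288800}{2091}$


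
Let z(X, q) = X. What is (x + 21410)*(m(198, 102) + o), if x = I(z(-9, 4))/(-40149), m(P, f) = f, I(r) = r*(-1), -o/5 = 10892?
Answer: -5191733069222/4461 ≈ -1.1638e+9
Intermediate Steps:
o = -54460 (o = -5*10892 = -54460)
I(r) = -r
x = -1/4461 (x = -1*(-9)/(-40149) = 9*(-1/40149) = -1/4461 ≈ -0.00022416)
(x + 21410)*(m(198, 102) + o) = (-1/4461 + 21410)*(102 - 54460) = (95510009/4461)*(-54358) = -5191733069222/4461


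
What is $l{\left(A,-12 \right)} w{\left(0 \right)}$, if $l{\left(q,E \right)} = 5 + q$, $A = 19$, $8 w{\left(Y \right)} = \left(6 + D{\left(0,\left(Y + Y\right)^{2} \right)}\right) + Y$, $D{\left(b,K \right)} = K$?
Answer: $18$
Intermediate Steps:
$w{\left(Y \right)} = \frac{3}{4} + \frac{Y^{2}}{2} + \frac{Y}{8}$ ($w{\left(Y \right)} = \frac{\left(6 + \left(Y + Y\right)^{2}\right) + Y}{8} = \frac{\left(6 + \left(2 Y\right)^{2}\right) + Y}{8} = \frac{\left(6 + 4 Y^{2}\right) + Y}{8} = \frac{6 + Y + 4 Y^{2}}{8} = \frac{3}{4} + \frac{Y^{2}}{2} + \frac{Y}{8}$)
$l{\left(A,-12 \right)} w{\left(0 \right)} = \left(5 + 19\right) \left(\frac{3}{4} + \frac{0^{2}}{2} + \frac{1}{8} \cdot 0\right) = 24 \left(\frac{3}{4} + \frac{1}{2} \cdot 0 + 0\right) = 24 \left(\frac{3}{4} + 0 + 0\right) = 24 \cdot \frac{3}{4} = 18$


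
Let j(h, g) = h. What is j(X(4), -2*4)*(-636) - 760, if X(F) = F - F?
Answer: -760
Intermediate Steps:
X(F) = 0
j(X(4), -2*4)*(-636) - 760 = 0*(-636) - 760 = 0 - 760 = -760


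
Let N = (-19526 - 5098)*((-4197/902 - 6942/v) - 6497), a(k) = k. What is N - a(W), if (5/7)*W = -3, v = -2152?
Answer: 97065678632559/606595 ≈ 1.6002e+8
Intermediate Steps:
W = -21/5 (W = (7/5)*(-3) = -21/5 ≈ -4.2000)
N = 19413135216972/121319 (N = (-19526 - 5098)*((-4197/902 - 6942/(-2152)) - 6497) = -24624*((-4197*1/902 - 6942*(-1/2152)) - 6497) = -24624*((-4197/902 + 3471/1076) - 6497) = -24624*(-692565/485276 - 6497) = -24624*(-3153530737/485276) = 19413135216972/121319 ≈ 1.6002e+8)
N - a(W) = 19413135216972/121319 - 1*(-21/5) = 19413135216972/121319 + 21/5 = 97065678632559/606595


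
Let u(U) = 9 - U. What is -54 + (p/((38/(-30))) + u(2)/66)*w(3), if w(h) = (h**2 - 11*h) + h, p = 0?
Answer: -1237/22 ≈ -56.227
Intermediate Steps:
w(h) = h**2 - 10*h
-54 + (p/((38/(-30))) + u(2)/66)*w(3) = -54 + (0/((38/(-30))) + (9 - 1*2)/66)*(3*(-10 + 3)) = -54 + (0/((38*(-1/30))) + (9 - 2)*(1/66))*(3*(-7)) = -54 + (0/(-19/15) + 7*(1/66))*(-21) = -54 + (0*(-15/19) + 7/66)*(-21) = -54 + (0 + 7/66)*(-21) = -54 + (7/66)*(-21) = -54 - 49/22 = -1237/22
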